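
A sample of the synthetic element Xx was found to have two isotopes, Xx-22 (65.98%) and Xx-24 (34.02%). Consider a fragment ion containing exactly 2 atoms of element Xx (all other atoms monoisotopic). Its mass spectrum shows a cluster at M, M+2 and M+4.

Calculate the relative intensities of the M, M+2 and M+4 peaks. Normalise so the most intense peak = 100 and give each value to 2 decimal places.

Each Xx atom is independently Xx-22 (p = 0.6598) or Xx-24 (q = 0.3402); the cluster is the binomial expansion (p + q)^2.
P(M) = 0.6598^2 = 0.435336
P(M+2) = 2 × 0.6598^1 × 0.3402^1 = 0.448928
P(M+4) = 0.3402^2 = 0.115736
The M+2 peak is largest (0.448928); scaling to 100 gives 96.97 : 100.00 : 25.78.

96.97 : 100.00 : 25.78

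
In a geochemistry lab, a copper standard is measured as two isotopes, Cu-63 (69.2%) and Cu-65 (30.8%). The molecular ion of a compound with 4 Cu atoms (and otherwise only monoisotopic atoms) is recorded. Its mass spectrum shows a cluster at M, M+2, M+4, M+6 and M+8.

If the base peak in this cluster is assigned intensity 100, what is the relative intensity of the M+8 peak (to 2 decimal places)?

Binomial terms of (0.692 + 0.308)^4: M 0.2293, M+2 0.4083, M+4 0.2726, M+6 0.0809, M+8 0.0090 → M+2 is the base peak.
P(M+2) = C(4,1) × 0.692^3 × 0.308^1 = 4 × 0.33137389 × 0.3080 = 0.408253 (base)
P(M+8) = C(4,4) × 0.692^0 × 0.308^4 = 1 × 1.0000 × 0.00899918 = 0.008999
Relative intensity = 0.008999 / 0.408253 × 100 = 2.20

2.20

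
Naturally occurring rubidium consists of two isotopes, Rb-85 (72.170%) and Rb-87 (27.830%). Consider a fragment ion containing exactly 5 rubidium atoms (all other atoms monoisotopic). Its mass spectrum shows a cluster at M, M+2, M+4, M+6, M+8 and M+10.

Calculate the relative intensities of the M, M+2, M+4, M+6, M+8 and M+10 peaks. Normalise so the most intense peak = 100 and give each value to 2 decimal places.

The 5 Rb atoms are independent, so intensities follow the terms of (0.72170 + 0.27830)^5.
P(M) = 0.72170^5 = 0.195787
P(M+2) = 5 × 0.72170^4 × 0.27830^1 = 0.377494
P(M+4) = 10 × 0.72170^3 × 0.27830^2 = 0.291136
P(M+6) = 10 × 0.72170^2 × 0.27830^3 = 0.112267
P(M+8) = 5 × 0.72170^1 × 0.27830^4 = 0.021646
P(M+10) = 0.27830^5 = 0.001669
The M+2 peak is largest (0.377494); scaling to 100 gives 51.86 : 100.00 : 77.12 : 29.74 : 5.73 : 0.44.

51.86 : 100.00 : 77.12 : 29.74 : 5.73 : 0.44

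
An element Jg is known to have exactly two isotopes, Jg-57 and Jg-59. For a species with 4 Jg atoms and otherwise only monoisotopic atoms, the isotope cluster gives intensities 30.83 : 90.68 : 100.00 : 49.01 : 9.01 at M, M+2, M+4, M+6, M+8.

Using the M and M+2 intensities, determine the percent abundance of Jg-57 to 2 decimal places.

Write p for the Jg-57 fraction. I(M+2)/I(M) = [C(4,1)·p^3·(1−p)] / p^4 = 4·(1−p)/p = 90.68/30.83 = 2.9413
(1−p)/p = 2.9413/4 = 0.7353  ⇒  p = 1/(1 + 0.7353) = 0.5763
Jg-57: 57.63%, Jg-59: 42.37%.

57.63%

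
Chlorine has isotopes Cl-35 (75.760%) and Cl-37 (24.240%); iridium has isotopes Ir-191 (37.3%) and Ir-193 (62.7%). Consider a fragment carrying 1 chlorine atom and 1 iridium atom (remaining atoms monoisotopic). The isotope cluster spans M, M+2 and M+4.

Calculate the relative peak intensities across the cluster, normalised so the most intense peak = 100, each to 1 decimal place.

Chlorine pattern (n=1): 0.7576 : 0.2424
Iridium pattern (n=1): 0.3730 : 0.6270
Convolve the two distributions (both contribute in 2-u steps):
  M: 0.7576×0.3730 = 0.282585
  M+2: 0.7576×0.6270 + 0.2424×0.3730 = 0.565430
  M+4: 0.2424×0.6270 = 0.151985
Scale to base peak (0.565430) = 100: 50.0 : 100.0 : 26.9

50.0 : 100.0 : 26.9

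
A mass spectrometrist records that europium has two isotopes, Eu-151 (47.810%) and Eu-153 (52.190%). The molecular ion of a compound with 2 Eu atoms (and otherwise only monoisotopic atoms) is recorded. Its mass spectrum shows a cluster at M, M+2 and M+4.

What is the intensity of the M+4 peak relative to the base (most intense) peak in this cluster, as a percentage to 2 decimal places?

(0.47810 + 0.52190)^2 gives M 0.2286, M+2 0.4990, M+4 0.2724; the largest is M+2.
P(M+2) = C(2,1) × 0.47810^1 × 0.52190^1 = 2 × 0.4781 × 0.5219 = 0.499041 (base)
P(M+4) = C(2,2) × 0.47810^0 × 0.52190^2 = 1 × 1.0000 × 0.27237961 = 0.272380
Relative intensity = 0.272380 / 0.499041 × 100 = 54.58

54.58%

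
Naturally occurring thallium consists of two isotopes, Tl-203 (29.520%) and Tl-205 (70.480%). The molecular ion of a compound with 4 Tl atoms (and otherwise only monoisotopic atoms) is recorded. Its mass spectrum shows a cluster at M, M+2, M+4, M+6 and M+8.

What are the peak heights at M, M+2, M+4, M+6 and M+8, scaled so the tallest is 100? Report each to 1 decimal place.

Each Tl atom is independently Tl-203 (p = 0.29520) or Tl-205 (q = 0.70480); the cluster is the binomial expansion (p + q)^4.
P(M) = 0.29520^4 = 0.007594
P(M+2) = 4 × 0.29520^3 × 0.70480^1 = 0.072523
P(M+4) = 6 × 0.29520^2 × 0.70480^2 = 0.259726
P(M+6) = 4 × 0.29520^1 × 0.70480^3 = 0.413403
P(M+8) = 0.70480^4 = 0.246754
The M+6 peak is largest (0.413403); scaling to 100 gives 1.8 : 17.5 : 62.8 : 100.0 : 59.7.

1.8 : 17.5 : 62.8 : 100.0 : 59.7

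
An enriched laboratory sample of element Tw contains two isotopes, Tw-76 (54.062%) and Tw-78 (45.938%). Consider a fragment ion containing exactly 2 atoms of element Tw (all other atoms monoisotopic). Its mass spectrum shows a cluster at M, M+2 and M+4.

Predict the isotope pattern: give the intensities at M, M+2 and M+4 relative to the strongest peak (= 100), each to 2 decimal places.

58.84 : 100.00 : 42.49

Expanding (0.54062 + 0.45938)^2:
P(M) = 0.54062^2 = 0.292270
P(M+2) = 2 × 0.54062^1 × 0.45938^1 = 0.496700
P(M+4) = 0.45938^2 = 0.211030
The M+2 peak is largest (0.496700); scaling to 100 gives 58.84 : 100.00 : 42.49.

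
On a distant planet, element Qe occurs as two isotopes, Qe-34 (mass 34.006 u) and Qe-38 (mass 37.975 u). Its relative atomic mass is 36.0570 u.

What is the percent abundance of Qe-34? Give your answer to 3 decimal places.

48.325%

Let x be the fractional abundance of Qe-34; then Qe-38 has abundance 1 − x.
34.006·x + 37.975·(1 − x) = 36.0570
(34.006 − 37.975)·x = 36.0570 − 37.975
x = -1.9180 / -3.969 = 0.48325 → 48.325% Qe-34, 51.675% Qe-38.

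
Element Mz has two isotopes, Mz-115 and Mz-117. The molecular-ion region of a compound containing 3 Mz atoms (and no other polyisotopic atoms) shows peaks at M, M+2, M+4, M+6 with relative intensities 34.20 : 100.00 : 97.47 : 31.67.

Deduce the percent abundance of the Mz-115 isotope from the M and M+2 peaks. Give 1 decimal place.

50.6%

If p is the fraction of Mz that is Mz-115, then I(M+2)/I(M) = [C(3,1)·p^2·(1−p)] / p^3 = 3·(1−p)/p = 100.00/34.20 = 2.9240
(1−p)/p = 2.9240/3 = 0.9747  ⇒  p = 1/(1 + 0.9747) = 0.5064
Mz-115: 50.6%, Mz-117: 49.4%.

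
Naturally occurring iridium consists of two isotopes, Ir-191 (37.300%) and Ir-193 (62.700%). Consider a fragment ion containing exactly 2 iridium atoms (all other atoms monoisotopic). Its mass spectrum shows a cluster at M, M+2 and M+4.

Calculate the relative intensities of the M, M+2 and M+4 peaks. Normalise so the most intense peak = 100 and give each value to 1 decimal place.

29.7 : 100.0 : 84.0

Each Ir atom is independently Ir-191 (p = 0.37300) or Ir-193 (q = 0.62700); the cluster is the binomial expansion (p + q)^2.
P(M) = 0.37300^2 = 0.139129
P(M+2) = 2 × 0.37300^1 × 0.62700^1 = 0.467742
P(M+4) = 0.62700^2 = 0.393129
The M+2 peak is largest (0.467742); scaling to 100 gives 29.7 : 100.0 : 84.0.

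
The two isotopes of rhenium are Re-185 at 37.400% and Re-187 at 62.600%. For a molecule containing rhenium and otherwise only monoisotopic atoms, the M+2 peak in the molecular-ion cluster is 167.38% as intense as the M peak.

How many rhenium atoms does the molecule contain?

With n Re atoms, P(M+2)/P(M) = C(n,1)·p^(n−1)q / p^n = n·q/p = n · 0.62600/0.37400.
n = 1.6738 × 0.37400/0.62600 = 1.00 ≈ 1

1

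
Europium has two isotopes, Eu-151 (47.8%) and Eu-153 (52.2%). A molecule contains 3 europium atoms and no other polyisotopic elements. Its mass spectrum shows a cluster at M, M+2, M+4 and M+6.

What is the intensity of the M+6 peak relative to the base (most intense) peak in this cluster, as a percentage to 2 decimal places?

Binomial terms of (0.478 + 0.522)^3: M 0.1092, M+2 0.3578, M+4 0.3907, M+6 0.1422 → M+4 is the base peak.
P(M+4) = C(3,2) × 0.478^1 × 0.522^2 = 3 × 0.4780 × 0.272484 = 0.390742 (base)
P(M+6) = C(3,3) × 0.478^0 × 0.522^3 = 1 × 1.0000 × 0.14223665 = 0.142237
Relative intensity = 0.142237 / 0.390742 × 100 = 36.40

36.40%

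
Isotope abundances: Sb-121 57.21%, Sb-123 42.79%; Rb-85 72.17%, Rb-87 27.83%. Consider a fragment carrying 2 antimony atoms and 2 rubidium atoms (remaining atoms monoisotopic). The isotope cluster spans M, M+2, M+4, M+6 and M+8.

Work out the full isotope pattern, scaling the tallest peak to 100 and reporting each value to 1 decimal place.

Antimony pattern (n=2): 0.32729841 : 0.48960318 : 0.18309841
Rubidium pattern (n=2): 0.52085089 : 0.40169822 : 0.07745089
Convolve the two distributions (both contribute in 2-u steps):
  M: 0.32729841×0.52085089 = 0.170474
  M+2: 0.32729841×0.40169822 + 0.48960318×0.52085089 = 0.386485
  M+4: 0.32729841×0.07745089 + 0.48960318×0.40169822 + 0.18309841×0.52085089 = 0.317389
  M+6: 0.48960318×0.07745089 + 0.18309841×0.40169822 = 0.111471
  M+8: 0.18309841×0.07745089 = 0.014181
Scale to base peak (0.386485) = 100: 44.1 : 100.0 : 82.1 : 28.8 : 3.7

44.1 : 100.0 : 82.1 : 28.8 : 3.7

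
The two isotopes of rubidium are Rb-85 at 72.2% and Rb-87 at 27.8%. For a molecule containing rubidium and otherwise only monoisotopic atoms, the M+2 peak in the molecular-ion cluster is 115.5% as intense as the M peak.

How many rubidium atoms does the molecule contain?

With n Rb atoms, P(M+2)/P(M) = C(n,1)·p^(n−1)q / p^n = n·q/p = n · 0.278/0.722.
n = 1.155 × 0.722/0.278 = 3.00 ≈ 3

3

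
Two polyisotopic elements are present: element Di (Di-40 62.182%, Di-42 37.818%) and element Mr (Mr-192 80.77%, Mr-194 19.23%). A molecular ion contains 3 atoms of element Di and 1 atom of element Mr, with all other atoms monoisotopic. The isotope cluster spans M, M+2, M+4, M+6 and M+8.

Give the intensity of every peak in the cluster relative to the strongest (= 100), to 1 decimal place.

Element Di pattern (n=3): 0.24043299 : 0.43868136 : 0.2667983 : 0.05408735
Element Mr pattern (n=1): 0.8077 : 0.1923
Convolve the two distributions (both contribute in 2-u steps):
  M: 0.24043299×0.8077 = 0.194198
  M+2: 0.24043299×0.1923 + 0.43868136×0.8077 = 0.400558
  M+4: 0.43868136×0.1923 + 0.2667983×0.8077 = 0.299851
  M+6: 0.2667983×0.1923 + 0.05408735×0.8077 = 0.094992
  M+8: 0.05408735×0.1923 = 0.010401
Scale to base peak (0.400558) = 100: 48.5 : 100.0 : 74.9 : 23.7 : 2.6

48.5 : 100.0 : 74.9 : 23.7 : 2.6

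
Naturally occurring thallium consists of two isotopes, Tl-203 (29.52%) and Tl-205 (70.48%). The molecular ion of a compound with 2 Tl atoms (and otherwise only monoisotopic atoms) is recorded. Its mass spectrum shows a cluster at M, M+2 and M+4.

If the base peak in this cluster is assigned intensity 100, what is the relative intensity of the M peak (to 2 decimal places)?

17.54

(0.2952 + 0.7048)^2 gives M 0.0871, M+2 0.4161, M+4 0.4967; the largest is M+4.
P(M+4) = C(2,2) × 0.2952^0 × 0.7048^2 = 1 × 1.0000 × 0.49674304 = 0.496743 (base)
P(M) = C(2,0) × 0.2952^2 × 0.7048^0 = 1 × 0.08714304 × 1.0000 = 0.087143
Relative intensity = 0.087143 / 0.496743 × 100 = 17.54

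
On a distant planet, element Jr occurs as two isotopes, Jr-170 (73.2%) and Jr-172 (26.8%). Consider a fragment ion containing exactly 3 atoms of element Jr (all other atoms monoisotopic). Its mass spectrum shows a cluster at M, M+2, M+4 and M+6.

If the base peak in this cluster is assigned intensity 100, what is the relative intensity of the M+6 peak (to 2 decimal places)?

(0.732 + 0.268)^3 gives M 0.3922, M+2 0.4308, M+4 0.1577, M+6 0.0192; the largest is M+2.
P(M+2) = C(3,1) × 0.732^2 × 0.268^1 = 3 × 0.535824 × 0.2680 = 0.430802 (base)
P(M+6) = C(3,3) × 0.732^0 × 0.268^3 = 1 × 1.0000 × 0.01924883 = 0.019249
Relative intensity = 0.019249 / 0.430802 × 100 = 4.47

4.47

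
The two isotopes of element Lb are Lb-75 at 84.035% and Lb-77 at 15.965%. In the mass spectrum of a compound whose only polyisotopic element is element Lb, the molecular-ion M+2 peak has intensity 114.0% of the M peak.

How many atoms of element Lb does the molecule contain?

6

The M+2/M ratio from n Lb atoms is n · q/p = n · 0.15965/0.84035.
n = 1.140 × 0.84035/0.15965 = 6.00 ≈ 6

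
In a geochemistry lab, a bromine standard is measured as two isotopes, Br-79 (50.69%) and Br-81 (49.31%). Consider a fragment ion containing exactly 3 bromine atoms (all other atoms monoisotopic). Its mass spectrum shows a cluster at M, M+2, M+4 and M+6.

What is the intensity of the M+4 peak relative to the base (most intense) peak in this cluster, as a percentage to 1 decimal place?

97.3%

Term probabilities: M 0.1302, M+2 0.3801, M+4 0.3698, M+6 0.1199. Base peak = M+2.
P(M+2) = C(3,1) × 0.5069^2 × 0.4931^1 = 3 × 0.25694761 × 0.4931 = 0.380103 (base)
P(M+4) = C(3,2) × 0.5069^1 × 0.4931^2 = 3 × 0.5069 × 0.24314761 = 0.369755
Relative intensity = 0.369755 / 0.380103 × 100 = 97.3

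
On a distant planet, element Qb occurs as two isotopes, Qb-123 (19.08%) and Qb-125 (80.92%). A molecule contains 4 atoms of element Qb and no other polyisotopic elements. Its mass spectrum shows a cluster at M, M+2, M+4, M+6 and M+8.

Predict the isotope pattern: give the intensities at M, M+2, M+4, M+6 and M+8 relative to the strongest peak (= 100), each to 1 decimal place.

0.3 : 5.2 : 33.4 : 94.3 : 100.0

Each Qb atom is independently Qb-123 (p = 0.1908) or Qb-125 (q = 0.8092); the cluster is the binomial expansion (p + q)^4.
P(M) = 0.1908^4 = 0.001325
P(M+2) = 4 × 0.1908^3 × 0.8092^1 = 0.022483
P(M+4) = 6 × 0.1908^2 × 0.8092^2 = 0.143028
P(M+6) = 4 × 0.1908^1 × 0.8092^3 = 0.404395
P(M+8) = 0.8092^4 = 0.428769
The M+8 peak is largest (0.428769); scaling to 100 gives 0.3 : 5.2 : 33.4 : 94.3 : 100.0.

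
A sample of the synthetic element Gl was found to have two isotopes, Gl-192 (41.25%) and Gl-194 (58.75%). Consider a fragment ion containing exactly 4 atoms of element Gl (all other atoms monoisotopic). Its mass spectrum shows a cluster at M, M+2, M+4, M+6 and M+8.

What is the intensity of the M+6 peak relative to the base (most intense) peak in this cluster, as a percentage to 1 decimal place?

94.9%

(0.4125 + 0.5875)^4 gives M 0.0290, M+2 0.1649, M+4 0.3524, M+6 0.3346, M+8 0.1191; the largest is M+4.
P(M+4) = C(4,2) × 0.4125^2 × 0.5875^2 = 6 × 0.17015625 × 0.34515625 = 0.352383 (base)
P(M+6) = C(4,3) × 0.4125^1 × 0.5875^3 = 4 × 0.4125 × 0.2027793 = 0.334586
Relative intensity = 0.334586 / 0.352383 × 100 = 94.9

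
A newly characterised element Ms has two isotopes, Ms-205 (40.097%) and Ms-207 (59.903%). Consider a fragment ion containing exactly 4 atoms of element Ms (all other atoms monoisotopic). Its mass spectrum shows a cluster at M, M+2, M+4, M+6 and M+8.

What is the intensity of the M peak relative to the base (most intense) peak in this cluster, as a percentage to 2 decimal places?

7.47%

(0.40097 + 0.59903)^4 gives M 0.0258, M+2 0.1545, M+4 0.3462, M+6 0.3448, M+8 0.1288; the largest is M+4.
P(M+4) = C(4,2) × 0.40097^2 × 0.59903^2 = 6 × 0.16077694 × 0.35883694 = 0.346156 (base)
P(M) = C(4,0) × 0.40097^4 × 0.59903^0 = 1 × 0.02584922 × 1.0000 = 0.025849
Relative intensity = 0.025849 / 0.346156 × 100 = 7.47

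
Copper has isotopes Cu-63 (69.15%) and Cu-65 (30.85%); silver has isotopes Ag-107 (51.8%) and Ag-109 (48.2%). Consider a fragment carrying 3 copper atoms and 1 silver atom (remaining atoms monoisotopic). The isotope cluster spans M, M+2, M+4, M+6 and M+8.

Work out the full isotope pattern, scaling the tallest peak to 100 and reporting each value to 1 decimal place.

Copper pattern (n=3): 0.33065611 : 0.44254842 : 0.19743483 : 0.02936064
Silver pattern (n=1): 0.5180 : 0.4820
Convolve the two distributions (both contribute in 2-u steps):
  M: 0.33065611×0.5180 = 0.171280
  M+2: 0.33065611×0.4820 + 0.44254842×0.5180 = 0.388616
  M+4: 0.44254842×0.4820 + 0.19743483×0.5180 = 0.315580
  M+6: 0.19743483×0.4820 + 0.02936064×0.5180 = 0.110372
  M+8: 0.02936064×0.4820 = 0.014152
Scale to base peak (0.388616) = 100: 44.1 : 100.0 : 81.2 : 28.4 : 3.6

44.1 : 100.0 : 81.2 : 28.4 : 3.6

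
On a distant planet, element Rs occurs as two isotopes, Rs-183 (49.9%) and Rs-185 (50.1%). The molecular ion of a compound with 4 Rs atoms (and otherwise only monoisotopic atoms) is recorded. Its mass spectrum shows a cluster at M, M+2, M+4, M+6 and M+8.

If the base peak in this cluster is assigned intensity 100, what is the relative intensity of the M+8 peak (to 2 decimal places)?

Term probabilities: M 0.0620, M+2 0.2490, M+4 0.3750, M+6 0.2510, M+8 0.0630. Base peak = M+4.
P(M+4) = C(4,2) × 0.499^2 × 0.501^2 = 6 × 0.249001 × 0.251001 = 0.374997 (base)
P(M+8) = C(4,4) × 0.499^0 × 0.501^4 = 1 × 1.0000 × 0.0630015 = 0.063002
Relative intensity = 0.063002 / 0.374997 × 100 = 16.80

16.80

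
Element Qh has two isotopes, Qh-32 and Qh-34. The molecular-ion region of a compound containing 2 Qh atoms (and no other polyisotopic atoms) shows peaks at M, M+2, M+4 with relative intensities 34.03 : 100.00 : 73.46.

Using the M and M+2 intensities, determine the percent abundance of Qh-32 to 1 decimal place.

Let p = fractional abundance of Qh-32. I(M+2)/I(M) = [C(2,1)·p^1·(1−p)] / p^2 = 2·(1−p)/p = 100.00/34.03 = 2.9386
(1−p)/p = 2.9386/2 = 1.4693  ⇒  p = 1/(1 + 1.4693) = 0.4050
Qh-32: 40.5%, Qh-34: 59.5%.

40.5%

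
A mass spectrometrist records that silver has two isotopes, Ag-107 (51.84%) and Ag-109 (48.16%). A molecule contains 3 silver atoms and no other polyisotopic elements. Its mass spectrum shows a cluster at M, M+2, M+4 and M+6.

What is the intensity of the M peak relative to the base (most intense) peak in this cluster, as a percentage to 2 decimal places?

35.88%

Term probabilities: M 0.1393, M+2 0.3883, M+4 0.3607, M+6 0.1117. Base peak = M+2.
P(M+2) = C(3,1) × 0.5184^2 × 0.4816^1 = 3 × 0.26873856 × 0.4816 = 0.388273 (base)
P(M) = C(3,0) × 0.5184^3 × 0.4816^0 = 1 × 0.13931407 × 1.0000 = 0.139314
Relative intensity = 0.139314 / 0.388273 × 100 = 35.88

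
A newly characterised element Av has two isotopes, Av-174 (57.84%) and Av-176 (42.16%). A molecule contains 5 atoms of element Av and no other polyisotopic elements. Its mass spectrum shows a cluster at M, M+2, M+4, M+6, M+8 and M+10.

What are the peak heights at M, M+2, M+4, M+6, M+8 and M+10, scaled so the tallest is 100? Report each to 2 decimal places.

Each Av atom is independently Av-174 (p = 0.5784) or Av-176 (q = 0.4216); the cluster is the binomial expansion (p + q)^5.
P(M) = 0.5784^5 = 0.064735
P(M+2) = 5 × 0.5784^4 × 0.4216^1 = 0.235930
P(M+4) = 10 × 0.5784^3 × 0.4216^2 = 0.343943
P(M+6) = 10 × 0.5784^2 × 0.4216^3 = 0.250702
P(M+8) = 5 × 0.5784^1 × 0.4216^4 = 0.091369
P(M+10) = 0.4216^5 = 0.013320
The M+4 peak is largest (0.343943); scaling to 100 gives 18.82 : 68.60 : 100.00 : 72.89 : 26.57 : 3.87.

18.82 : 68.60 : 100.00 : 72.89 : 26.57 : 3.87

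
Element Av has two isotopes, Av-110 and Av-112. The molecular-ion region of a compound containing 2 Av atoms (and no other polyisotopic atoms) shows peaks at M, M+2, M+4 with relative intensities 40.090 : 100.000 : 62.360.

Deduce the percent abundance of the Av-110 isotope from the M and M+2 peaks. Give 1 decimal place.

44.5%

Let p = fractional abundance of Av-110. I(M+2)/I(M) = [C(2,1)·p^1·(1−p)] / p^2 = 2·(1−p)/p = 100.000/40.090 = 2.4944
(1−p)/p = 2.4944/2 = 1.2472  ⇒  p = 1/(1 + 1.2472) = 0.4450
Av-110: 44.5%, Av-112: 55.5%.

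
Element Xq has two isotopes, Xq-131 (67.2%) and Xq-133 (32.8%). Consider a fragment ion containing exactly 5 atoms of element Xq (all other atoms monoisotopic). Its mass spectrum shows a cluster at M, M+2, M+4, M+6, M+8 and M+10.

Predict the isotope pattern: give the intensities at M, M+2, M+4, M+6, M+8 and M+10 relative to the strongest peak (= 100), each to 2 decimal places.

40.98 : 100.00 : 97.62 : 47.65 : 11.63 : 1.14

Expanding (0.672 + 0.328)^5:
P(M) = 0.672^5 = 0.137040
P(M+2) = 5 × 0.672^4 × 0.328^1 = 0.334442
P(M+4) = 10 × 0.672^3 × 0.328^2 = 0.326479
P(M+6) = 10 × 0.672^2 × 0.328^3 = 0.159353
P(M+8) = 5 × 0.672^1 × 0.328^4 = 0.038890
P(M+10) = 0.328^5 = 0.003796
The M+2 peak is largest (0.334442); scaling to 100 gives 40.98 : 100.00 : 97.62 : 47.65 : 11.63 : 1.14.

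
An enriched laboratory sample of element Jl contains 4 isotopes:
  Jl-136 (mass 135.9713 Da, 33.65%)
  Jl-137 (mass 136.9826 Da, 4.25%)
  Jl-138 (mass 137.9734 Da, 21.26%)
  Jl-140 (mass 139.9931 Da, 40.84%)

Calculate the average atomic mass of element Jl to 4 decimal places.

Ar = Σ fᵢ·mᵢ = 0.3365 × 135.9713 + 0.0425 × 136.9826 + 0.2126 × 137.9734 + 0.4084 × 139.9931
= 45.75434 + 5.82176 + 29.33314 + 57.17318 = 138.08242 Da

138.0824 Da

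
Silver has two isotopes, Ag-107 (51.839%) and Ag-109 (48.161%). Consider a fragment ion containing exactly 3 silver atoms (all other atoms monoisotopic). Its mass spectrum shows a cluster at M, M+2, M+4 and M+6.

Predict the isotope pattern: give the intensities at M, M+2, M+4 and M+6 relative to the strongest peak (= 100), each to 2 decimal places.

Expanding (0.51839 + 0.48161)^3:
P(M) = 0.51839^3 = 0.139306
P(M+2) = 3 × 0.51839^2 × 0.48161^1 = 0.388267
P(M+4) = 3 × 0.51839^1 × 0.48161^2 = 0.360719
P(M+6) = 0.48161^3 = 0.111709
The M+2 peak is largest (0.388267); scaling to 100 gives 35.88 : 100.00 : 92.90 : 28.77.

35.88 : 100.00 : 92.90 : 28.77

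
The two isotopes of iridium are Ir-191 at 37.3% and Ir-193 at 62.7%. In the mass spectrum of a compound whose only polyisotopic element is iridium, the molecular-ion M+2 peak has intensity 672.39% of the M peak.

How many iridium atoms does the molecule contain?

For n independent Ir atoms, I(M+2)/I(M) = n · (abundance Ir-193) / (abundance Ir-191) = n · 0.627/0.373.
n = 6.7239 × 0.373/0.627 = 4.00 ≈ 4

4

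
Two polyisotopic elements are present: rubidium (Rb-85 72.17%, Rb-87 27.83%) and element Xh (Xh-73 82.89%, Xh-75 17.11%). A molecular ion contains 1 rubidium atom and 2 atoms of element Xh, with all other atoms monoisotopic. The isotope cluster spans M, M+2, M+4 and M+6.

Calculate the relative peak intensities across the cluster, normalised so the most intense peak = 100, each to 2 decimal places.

100.00 : 79.85 : 20.18 : 1.64

Rubidium pattern (n=1): 0.7217 : 0.2783
Element Xh pattern (n=2): 0.68707521 : 0.28364958 : 0.02927521
Convolve the two distributions (both contribute in 2-u steps):
  M: 0.7217×0.68707521 = 0.495862
  M+2: 0.7217×0.28364958 + 0.2783×0.68707521 = 0.395923
  M+4: 0.7217×0.02927521 + 0.2783×0.28364958 = 0.100068
  M+6: 0.2783×0.02927521 = 0.008147
Scale to base peak (0.495862) = 100: 100.00 : 79.85 : 20.18 : 1.64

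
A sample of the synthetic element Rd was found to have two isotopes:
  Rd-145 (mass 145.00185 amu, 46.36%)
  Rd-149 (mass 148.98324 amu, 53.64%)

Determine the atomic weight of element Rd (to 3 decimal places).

147.137 amu

Weight each isotope mass by its fractional abundance: 0.4636 × 145.00185 + 0.5364 × 148.98324
= 67.222858 + 79.914610 = 147.137468 amu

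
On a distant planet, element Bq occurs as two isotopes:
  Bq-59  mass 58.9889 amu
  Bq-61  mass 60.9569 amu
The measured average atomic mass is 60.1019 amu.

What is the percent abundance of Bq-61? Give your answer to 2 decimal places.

56.55%

Let x be the fractional abundance of Bq-59; then Bq-61 has abundance 1 − x.
58.9889·x + 60.9569·(1 − x) = 60.1019
(58.9889 − 60.9569)·x = 60.1019 − 60.9569
x = -0.8550 / -1.9680 = 0.43445 → 43.45% Bq-59, 56.55% Bq-61.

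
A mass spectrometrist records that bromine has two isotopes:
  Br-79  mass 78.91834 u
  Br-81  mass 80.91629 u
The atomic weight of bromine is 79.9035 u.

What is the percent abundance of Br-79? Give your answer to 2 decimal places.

50.69%

Writing the weighted mean with unknown fraction x of Br-79:
78.91834·x + 80.91629·(1 − x) = 79.9035
(78.91834 − 80.91629)·x = 79.9035 − 80.91629
x = -1.01279 / -1.99795 = 0.50691 → 50.69% Br-79, 49.31% Br-81.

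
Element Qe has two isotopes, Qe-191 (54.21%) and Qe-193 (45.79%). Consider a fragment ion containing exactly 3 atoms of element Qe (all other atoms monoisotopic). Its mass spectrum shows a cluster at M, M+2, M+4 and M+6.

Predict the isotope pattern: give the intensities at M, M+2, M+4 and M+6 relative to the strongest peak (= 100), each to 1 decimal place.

The 3 Qe atoms are independent, so intensities follow the terms of (0.5421 + 0.4579)^3.
P(M) = 0.5421^3 = 0.159308
P(M+2) = 3 × 0.5421^2 × 0.4579^1 = 0.403693
P(M+4) = 3 × 0.5421^1 × 0.4579^2 = 0.340990
P(M+6) = 0.4579^3 = 0.096009
The M+2 peak is largest (0.403693); scaling to 100 gives 39.5 : 100.0 : 84.5 : 23.8.

39.5 : 100.0 : 84.5 : 23.8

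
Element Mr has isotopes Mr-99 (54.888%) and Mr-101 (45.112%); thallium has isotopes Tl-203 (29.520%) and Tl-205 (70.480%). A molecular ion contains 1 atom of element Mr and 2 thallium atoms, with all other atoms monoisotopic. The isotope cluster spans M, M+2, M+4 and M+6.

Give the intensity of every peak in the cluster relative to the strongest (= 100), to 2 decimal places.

10.39 : 58.15 : 100.00 : 48.68

Element Mr pattern (n=1): 0.54888 : 0.45112
Thallium pattern (n=2): 0.08714304 : 0.41611392 : 0.49674304
Convolve the two distributions (both contribute in 2-u steps):
  M: 0.54888×0.08714304 = 0.047831
  M+2: 0.54888×0.41611392 + 0.45112×0.08714304 = 0.267709
  M+4: 0.54888×0.49674304 + 0.45112×0.41611392 = 0.460370
  M+6: 0.45112×0.49674304 = 0.224091
Scale to base peak (0.460370) = 100: 10.39 : 58.15 : 100.00 : 48.68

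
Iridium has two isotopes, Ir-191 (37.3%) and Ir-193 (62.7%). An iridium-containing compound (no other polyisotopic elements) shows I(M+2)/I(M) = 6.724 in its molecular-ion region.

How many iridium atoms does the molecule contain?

4

With n Ir atoms, P(M+2)/P(M) = C(n,1)·p^(n−1)q / p^n = n·q/p = n · 0.627/0.373.
n = 6.724 × 0.373/0.627 = 4.00 ≈ 4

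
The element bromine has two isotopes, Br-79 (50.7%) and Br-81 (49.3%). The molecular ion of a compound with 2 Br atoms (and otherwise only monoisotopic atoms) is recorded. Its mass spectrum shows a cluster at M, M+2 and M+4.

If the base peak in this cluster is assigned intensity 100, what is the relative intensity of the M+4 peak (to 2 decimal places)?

(0.507 + 0.493)^2 gives M 0.2570, M+2 0.4999, M+4 0.2430; the largest is M+2.
P(M+2) = C(2,1) × 0.507^1 × 0.493^1 = 2 × 0.5070 × 0.4930 = 0.499902 (base)
P(M+4) = C(2,2) × 0.507^0 × 0.493^2 = 1 × 1.0000 × 0.243049 = 0.243049
Relative intensity = 0.243049 / 0.499902 × 100 = 48.62

48.62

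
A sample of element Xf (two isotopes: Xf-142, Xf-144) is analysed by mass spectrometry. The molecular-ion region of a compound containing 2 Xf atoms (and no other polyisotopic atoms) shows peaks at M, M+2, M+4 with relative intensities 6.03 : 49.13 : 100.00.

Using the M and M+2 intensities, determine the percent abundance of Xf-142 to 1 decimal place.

Let p = fractional abundance of Xf-142. I(M+2)/I(M) = [C(2,1)·p^1·(1−p)] / p^2 = 2·(1−p)/p = 49.13/6.03 = 8.1476
(1−p)/p = 8.1476/2 = 4.0738  ⇒  p = 1/(1 + 4.0738) = 0.1971
Xf-142: 19.7%, Xf-144: 80.3%.

19.7%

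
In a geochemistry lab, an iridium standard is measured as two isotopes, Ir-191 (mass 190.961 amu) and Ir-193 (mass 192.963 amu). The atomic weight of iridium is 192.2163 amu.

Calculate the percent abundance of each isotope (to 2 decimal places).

Ir-191: 37.30%, Ir-193: 62.70%

Writing the weighted mean with unknown fraction x of Ir-191:
190.961·x + 192.963·(1 − x) = 192.2163
(190.961 − 192.963)·x = 192.2163 − 192.963
x = -0.7467 / -2.002 = 0.37298 → 37.30% Ir-191, 62.70% Ir-193.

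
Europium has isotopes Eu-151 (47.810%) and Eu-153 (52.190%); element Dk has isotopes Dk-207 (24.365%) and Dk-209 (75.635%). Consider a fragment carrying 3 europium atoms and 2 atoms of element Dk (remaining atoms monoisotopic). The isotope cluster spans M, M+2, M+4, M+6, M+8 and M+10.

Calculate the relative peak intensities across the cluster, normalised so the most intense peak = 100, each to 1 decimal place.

1.8 : 17.2 : 60.9 : 100.0 : 77.2 : 22.8

Europium pattern (n=3): 0.10928391 : 0.3578871 : 0.39067407 : 0.14215492
Element Dk pattern (n=2): 0.05936532 : 0.36856935 : 0.57206532
Convolve the two distributions (both contribute in 2-u steps):
  M: 0.10928391×0.05936532 = 0.006488
  M+2: 0.10928391×0.36856935 + 0.3578871×0.05936532 = 0.061525
  M+4: 0.10928391×0.57206532 + 0.3578871×0.36856935 + 0.39067407×0.05936532 = 0.217616
  M+6: 0.3578871×0.57206532 + 0.39067407×0.36856935 + 0.14215492×0.05936532 = 0.357164
  M+8: 0.39067407×0.57206532 + 0.14215492×0.36856935 = 0.275885
  M+10: 0.14215492×0.57206532 = 0.081322
Scale to base peak (0.357164) = 100: 1.8 : 17.2 : 60.9 : 100.0 : 77.2 : 22.8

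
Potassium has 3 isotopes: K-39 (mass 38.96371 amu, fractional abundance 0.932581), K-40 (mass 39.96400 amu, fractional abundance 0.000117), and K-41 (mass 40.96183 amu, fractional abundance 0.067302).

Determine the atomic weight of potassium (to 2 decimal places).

The abundance-weighted mean is 0.932581 × 38.96371 + 0.000117 × 39.96400 + 0.067302 × 40.96183
= 36.336816 + 0.004676 + 2.756813 = 39.098305 amu

39.10 amu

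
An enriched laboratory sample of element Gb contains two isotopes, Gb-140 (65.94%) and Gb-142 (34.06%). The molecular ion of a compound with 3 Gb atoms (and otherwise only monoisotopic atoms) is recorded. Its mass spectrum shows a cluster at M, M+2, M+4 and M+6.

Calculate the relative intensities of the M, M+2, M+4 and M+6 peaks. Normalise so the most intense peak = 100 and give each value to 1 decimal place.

The 3 Gb atoms are independent, so intensities follow the terms of (0.6594 + 0.3406)^3.
P(M) = 0.6594^3 = 0.286713
P(M+2) = 3 × 0.6594^2 × 0.3406^1 = 0.444287
P(M+4) = 3 × 0.6594^1 × 0.3406^2 = 0.229488
P(M+6) = 0.3406^3 = 0.039512
The M+2 peak is largest (0.444287); scaling to 100 gives 64.5 : 100.0 : 51.7 : 8.9.

64.5 : 100.0 : 51.7 : 8.9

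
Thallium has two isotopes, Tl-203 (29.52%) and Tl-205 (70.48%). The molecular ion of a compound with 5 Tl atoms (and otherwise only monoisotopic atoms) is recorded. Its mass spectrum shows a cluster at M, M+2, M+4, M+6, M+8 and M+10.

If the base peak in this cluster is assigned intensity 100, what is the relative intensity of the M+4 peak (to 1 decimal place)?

35.1

Binomial terms of (0.2952 + 0.7048)^5: M 0.0022, M+2 0.0268, M+4 0.1278, M+6 0.3051, M+8 0.3642, M+10 0.1739 → M+8 is the base peak.
P(M+8) = C(5,4) × 0.2952^1 × 0.7048^4 = 5 × 0.2952 × 0.24675365 = 0.364208 (base)
P(M+4) = C(5,2) × 0.2952^3 × 0.7048^2 = 10 × 0.02572463 × 0.49674304 = 0.127785
Relative intensity = 0.127785 / 0.364208 × 100 = 35.1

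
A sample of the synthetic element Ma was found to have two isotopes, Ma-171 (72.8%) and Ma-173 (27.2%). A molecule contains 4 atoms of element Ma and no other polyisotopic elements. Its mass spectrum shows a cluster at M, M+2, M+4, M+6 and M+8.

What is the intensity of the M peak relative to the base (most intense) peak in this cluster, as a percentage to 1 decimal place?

Term probabilities: M 0.2809, M+2 0.4198, M+4 0.2353, M+6 0.0586, M+8 0.0055. Base peak = M+2.
P(M+2) = C(4,1) × 0.728^3 × 0.272^1 = 4 × 0.38582835 × 0.2720 = 0.419781 (base)
P(M) = C(4,0) × 0.728^4 × 0.272^0 = 1 × 0.28088304 × 1.0000 = 0.280883
Relative intensity = 0.280883 / 0.419781 × 100 = 66.9

66.9%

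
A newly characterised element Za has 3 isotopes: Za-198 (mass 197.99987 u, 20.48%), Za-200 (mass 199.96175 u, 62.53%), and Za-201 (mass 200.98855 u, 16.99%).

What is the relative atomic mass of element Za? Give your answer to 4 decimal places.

Weight each isotope mass by its fractional abundance: 0.2048 × 197.99987 + 0.6253 × 199.96175 + 0.1699 × 200.98855
= 40.550373 + 125.036082 + 34.147955 = 199.734410 u

199.7344 u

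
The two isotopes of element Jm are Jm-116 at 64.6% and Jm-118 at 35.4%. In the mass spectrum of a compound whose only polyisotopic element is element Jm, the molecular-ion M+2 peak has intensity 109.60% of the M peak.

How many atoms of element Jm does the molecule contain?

With n Jm atoms, P(M+2)/P(M) = C(n,1)·p^(n−1)q / p^n = n·q/p = n · 0.354/0.646.
n = 1.0960 × 0.646/0.354 = 2.00 ≈ 2

2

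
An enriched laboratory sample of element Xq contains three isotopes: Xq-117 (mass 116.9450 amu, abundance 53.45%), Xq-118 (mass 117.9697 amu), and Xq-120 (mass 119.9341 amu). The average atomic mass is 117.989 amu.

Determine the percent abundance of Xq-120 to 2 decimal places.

28.86%

The remaining 46.55% is split between Xq-118 (fraction x) and Xq-120 (fraction 0.4655 − x).
Substituting: 117.9697x + 119.9341(0.4655 − x) = 55.4818975
(117.9697 − 119.9341)x = -0.34742605  ⇒  x = 0.17686, y = 0.28864
Xq-118: 17.69%, Xq-120: 28.86%.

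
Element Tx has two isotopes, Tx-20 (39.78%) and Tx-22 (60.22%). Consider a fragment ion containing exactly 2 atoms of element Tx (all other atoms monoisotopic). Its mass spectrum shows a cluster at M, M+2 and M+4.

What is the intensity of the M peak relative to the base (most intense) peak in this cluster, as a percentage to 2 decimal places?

33.03%

Binomial terms of (0.3978 + 0.6022)^2: M 0.1582, M+2 0.4791, M+4 0.3626 → M+2 is the base peak.
P(M+2) = C(2,1) × 0.3978^1 × 0.6022^1 = 2 × 0.3978 × 0.6022 = 0.479110 (base)
P(M) = C(2,0) × 0.3978^2 × 0.6022^0 = 1 × 0.15824484 × 1.0000 = 0.158245
Relative intensity = 0.158245 / 0.479110 × 100 = 33.03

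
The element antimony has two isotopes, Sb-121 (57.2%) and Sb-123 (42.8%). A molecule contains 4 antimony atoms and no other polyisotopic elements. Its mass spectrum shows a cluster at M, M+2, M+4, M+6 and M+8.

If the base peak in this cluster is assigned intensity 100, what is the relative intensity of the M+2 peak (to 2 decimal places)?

89.10

Binomial terms of (0.572 + 0.428)^4: M 0.1070, M+2 0.3204, M+4 0.3596, M+6 0.1794, M+8 0.0336 → M+4 is the base peak.
P(M+4) = C(4,2) × 0.572^2 × 0.428^2 = 6 × 0.327184 × 0.183184 = 0.359609 (base)
P(M+2) = C(4,1) × 0.572^3 × 0.428^1 = 4 × 0.18714925 × 0.4280 = 0.320400
Relative intensity = 0.320400 / 0.359609 × 100 = 89.10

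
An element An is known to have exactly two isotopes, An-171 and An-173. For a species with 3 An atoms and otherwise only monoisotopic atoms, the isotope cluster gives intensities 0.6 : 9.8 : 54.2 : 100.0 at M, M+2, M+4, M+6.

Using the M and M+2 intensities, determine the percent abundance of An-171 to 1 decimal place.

15.5%

Write p for the An-171 fraction. I(M+2)/I(M) = [C(3,1)·p^2·(1−p)] / p^3 = 3·(1−p)/p = 9.8/0.6 = 16.3333
(1−p)/p = 16.3333/3 = 5.4444  ⇒  p = 1/(1 + 5.4444) = 0.1552
An-171: 15.5%, An-173: 84.5%.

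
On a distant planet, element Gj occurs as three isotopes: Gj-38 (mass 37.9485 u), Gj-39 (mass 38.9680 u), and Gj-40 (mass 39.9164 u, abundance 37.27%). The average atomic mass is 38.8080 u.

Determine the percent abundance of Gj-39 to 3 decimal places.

12.365%

Let x and y be the fractions of Gj-38 and Gj-39. Then x + y = 1 − 0.3727 = 0.6273 and 37.9485x + 38.9680y = 38.8080 − 0.3727×39.9164 = 23.93115772.
Substituting: 37.9485x + 38.9680(0.6273 − x) = 23.93115772
(37.9485 − 38.9680)x = -0.51346868  ⇒  x = 0.50365, y = 0.12365
Gj-38: 50.365%, Gj-39: 12.365%.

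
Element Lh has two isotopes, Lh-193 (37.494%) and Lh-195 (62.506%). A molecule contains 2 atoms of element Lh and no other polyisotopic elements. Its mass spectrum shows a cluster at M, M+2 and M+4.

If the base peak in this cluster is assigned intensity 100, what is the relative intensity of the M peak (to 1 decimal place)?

(0.37494 + 0.62506)^2 gives M 0.1406, M+2 0.4687, M+4 0.3907; the largest is M+2.
P(M+2) = C(2,1) × 0.37494^1 × 0.62506^1 = 2 × 0.37494 × 0.62506 = 0.468720 (base)
P(M) = C(2,0) × 0.37494^2 × 0.62506^0 = 1 × 0.14058 × 1.0000 = 0.140580
Relative intensity = 0.140580 / 0.468720 × 100 = 30.0

30.0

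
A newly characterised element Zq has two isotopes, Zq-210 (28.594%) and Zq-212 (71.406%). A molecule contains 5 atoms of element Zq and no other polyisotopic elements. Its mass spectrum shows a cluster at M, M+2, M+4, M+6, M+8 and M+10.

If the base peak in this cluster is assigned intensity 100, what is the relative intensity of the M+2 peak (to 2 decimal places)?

6.42

Binomial terms of (0.28594 + 0.71406)^5: M 0.0019, M+2 0.0239, M+4 0.1192, M+6 0.2977, M+8 0.3717, M+10 0.1856 → M+8 is the base peak.
P(M+8) = C(5,4) × 0.28594^1 × 0.71406^4 = 5 × 0.28594 × 0.25997933 = 0.371692 (base)
P(M+2) = C(5,1) × 0.28594^4 × 0.71406^1 = 5 × 0.00668497 × 0.71406 = 0.023867
Relative intensity = 0.023867 / 0.371692 × 100 = 6.42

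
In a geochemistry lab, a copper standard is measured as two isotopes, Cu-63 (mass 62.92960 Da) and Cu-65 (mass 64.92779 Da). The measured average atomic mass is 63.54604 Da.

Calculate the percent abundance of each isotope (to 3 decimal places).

Writing the weighted mean with unknown fraction x of Cu-63:
62.92960·x + 64.92779·(1 − x) = 63.54604
(62.92960 − 64.92779)·x = 63.54604 − 64.92779
x = -1.38175 / -1.99819 = 0.69150 → 69.150% Cu-63, 30.850% Cu-65.

Cu-63: 69.150%, Cu-65: 30.850%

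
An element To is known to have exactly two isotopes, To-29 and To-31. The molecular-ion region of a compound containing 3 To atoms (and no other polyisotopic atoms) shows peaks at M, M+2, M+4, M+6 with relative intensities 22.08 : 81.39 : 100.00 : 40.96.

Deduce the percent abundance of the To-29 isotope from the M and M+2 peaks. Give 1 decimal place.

44.9%

If p is the fraction of To that is To-29, then I(M+2)/I(M) = [C(3,1)·p^2·(1−p)] / p^3 = 3·(1−p)/p = 81.39/22.08 = 3.6861
(1−p)/p = 3.6861/3 = 1.2287  ⇒  p = 1/(1 + 1.2287) = 0.4487
To-29: 44.9%, To-31: 55.1%.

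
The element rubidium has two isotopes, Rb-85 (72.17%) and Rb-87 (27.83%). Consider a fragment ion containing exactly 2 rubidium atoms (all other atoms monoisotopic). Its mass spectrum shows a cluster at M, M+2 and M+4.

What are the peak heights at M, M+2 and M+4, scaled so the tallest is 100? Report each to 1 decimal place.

Expanding (0.7217 + 0.2783)^2:
P(M) = 0.7217^2 = 0.520851
P(M+2) = 2 × 0.7217^1 × 0.2783^1 = 0.401698
P(M+4) = 0.2783^2 = 0.077451
The M peak is largest (0.520851); scaling to 100 gives 100.0 : 77.1 : 14.9.

100.0 : 77.1 : 14.9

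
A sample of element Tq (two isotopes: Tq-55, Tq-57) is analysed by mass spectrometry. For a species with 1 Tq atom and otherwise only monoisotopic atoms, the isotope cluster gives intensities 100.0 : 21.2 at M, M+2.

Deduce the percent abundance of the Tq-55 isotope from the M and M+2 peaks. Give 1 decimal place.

Write p for the Tq-55 fraction. I(M+2)/I(M) = [C(1,1)·p^0·(1−p)] / p^1 = 1·(1−p)/p = 21.2/100.0 = 0.2120
(1−p)/p = 0.2120/1 = 0.2120  ⇒  p = 1/(1 + 0.2120) = 0.8251
Tq-55: 82.5%, Tq-57: 17.5%.

82.5%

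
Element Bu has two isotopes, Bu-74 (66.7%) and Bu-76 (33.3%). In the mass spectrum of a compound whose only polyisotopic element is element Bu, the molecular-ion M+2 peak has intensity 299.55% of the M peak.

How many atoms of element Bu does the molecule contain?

6

The M+2/M ratio from n Bu atoms is n · q/p = n · 0.333/0.667.
n = 2.9955 × 0.667/0.333 = 6.00 ≈ 6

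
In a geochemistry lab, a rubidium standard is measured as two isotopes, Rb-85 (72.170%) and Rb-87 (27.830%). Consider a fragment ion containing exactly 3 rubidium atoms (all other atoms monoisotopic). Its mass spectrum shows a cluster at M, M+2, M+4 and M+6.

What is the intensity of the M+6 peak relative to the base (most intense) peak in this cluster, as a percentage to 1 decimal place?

(0.72170 + 0.27830)^3 gives M 0.3759, M+2 0.4349, M+4 0.1677, M+6 0.0216; the largest is M+2.
P(M+2) = C(3,1) × 0.72170^2 × 0.27830^1 = 3 × 0.52085089 × 0.2783 = 0.434858 (base)
P(M+6) = C(3,3) × 0.72170^0 × 0.27830^3 = 1 × 1.0000 × 0.02155458 = 0.021555
Relative intensity = 0.021555 / 0.434858 × 100 = 5.0

5.0%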